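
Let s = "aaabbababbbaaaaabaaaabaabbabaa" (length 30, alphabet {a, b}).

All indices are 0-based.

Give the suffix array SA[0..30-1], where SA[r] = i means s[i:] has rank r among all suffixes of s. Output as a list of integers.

[29, 28, 11, 12, 17, 13, 18, 0, 14, 19, 22, 1, 26, 15, 20, 5, 23, 2, 7, 27, 10, 16, 21, 25, 4, 6, 9, 24, 3, 8]

sorted suffixes:
  #0 SA[0]=29  'a'
  #1 SA[1]=28  'aa'
  #2 SA[2]=11  'aaaaabaaaabaabbabaa'
  #3 SA[3]=12  'aaaabaaaabaabbabaa'
  #4 SA[4]=17  'aaaabaabbabaa'
  #5 SA[5]=13  'aaabaaaabaabbabaa'
  #6 SA[6]=18  'aaabaabbabaa'
  #7 SA[7]=0  'aaabbababbbaaaaabaaaabaabbabaa'
  #8 SA[8]=14  'aabaaaabaabbabaa'
  #9 SA[9]=19  'aabaabbabaa'
  #10 SA[10]=22  'aabbabaa'
  #11 SA[11]=1  'aabbababbbaaaaabaaaabaabbabaa'
  #12 SA[12]=26  'abaa'
  #13 SA[13]=15  'abaaaabaabbabaa'
  #14 SA[14]=20  'abaabbabaa'
  #15 SA[15]=5  'ababbbaaaaabaaaabaabbabaa'
  #16 SA[16]=23  'abbabaa'
  #17 SA[17]=2  'abbababbbaaaaabaaaabaabbabaa'
  #18 SA[18]=7  'abbbaaaaabaaaabaabbabaa'
  #19 SA[19]=27  'baa'
  #20 SA[20]=10  'baaaaabaaaabaabbabaa'
  #21 SA[21]=16  'baaaabaabbabaa'
  #22 SA[22]=21  'baabbabaa'
  #23 SA[23]=25  'babaa'
  #24 SA[24]=4  'bababbbaaaaabaaaabaabbabaa'
  #25 SA[25]=6  'babbbaaaaabaaaabaabbabaa'
  #26 SA[26]=9  'bbaaaaabaaaabaabbabaa'
  #27 SA[27]=24  'bbabaa'
  #28 SA[28]=3  'bbababbbaaaaabaaaabaabbabaa'
  #29 SA[29]=8  'bbbaaaaabaaaabaabbabaa'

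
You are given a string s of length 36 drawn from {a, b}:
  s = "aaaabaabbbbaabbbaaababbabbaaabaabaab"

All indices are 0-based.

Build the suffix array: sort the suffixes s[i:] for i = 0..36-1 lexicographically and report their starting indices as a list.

[0, 26, 1, 16, 33, 30, 27, 2, 17, 11, 5, 34, 31, 28, 3, 18, 23, 20, 12, 6, 35, 25, 15, 32, 29, 10, 4, 22, 19, 24, 14, 9, 21, 13, 8, 7]

sorted suffixes:
  #0 SA[0]=0  'aaaabaabbbbaabbbaaababbabbaaabaabaab'
  #1 SA[1]=26  'aaabaabaab'
  #2 SA[2]=1  'aaabaabbbbaabbbaaababbabbaaabaabaab'
  #3 SA[3]=16  'aaababbabbaaabaabaab'
  #4 SA[4]=33  'aab'
  #5 SA[5]=30  'aabaab'
  #6 SA[6]=27  'aabaabaab'
  #7 SA[7]=2  'aabaabbbbaabbbaaababbabbaaabaabaab'
  #8 SA[8]=17  'aababbabbaaabaabaab'
  #9 SA[9]=11  'aabbbaaababbabbaaabaabaab'
  #10 SA[10]=5  'aabbbbaabbbaaababbabbaaabaabaab'
  #11 SA[11]=34  'ab'
  #12 SA[12]=31  'abaab'
  #13 SA[13]=28  'abaabaab'
  #14 SA[14]=3  'abaabbbbaabbbaaababbabbaaabaabaab'
  #15 SA[15]=18  'ababbabbaaabaabaab'
  #16 SA[16]=23  'abbaaabaabaab'
  #17 SA[17]=20  'abbabbaaabaabaab'
  #18 SA[18]=12  'abbbaaababbabbaaabaabaab'
  #19 SA[19]=6  'abbbbaabbbaaababbabbaaabaabaab'
  #20 SA[20]=35  'b'
  #21 SA[21]=25  'baaabaabaab'
  #22 SA[22]=15  'baaababbabbaaabaabaab'
  #23 SA[23]=32  'baab'
  #24 SA[24]=29  'baabaab'
  #25 SA[25]=10  'baabbbaaababbabbaaabaabaab'
  #26 SA[26]=4  'baabbbbaabbbaaababbabbaaabaabaab'
  #27 SA[27]=22  'babbaaabaabaab'
  #28 SA[28]=19  'babbabbaaabaabaab'
  #29 SA[29]=24  'bbaaabaabaab'
  #30 SA[30]=14  'bbaaababbabbaaabaabaab'
  #31 SA[31]=9  'bbaabbbaaababbabbaaabaabaab'
  #32 SA[32]=21  'bbabbaaabaabaab'
  #33 SA[33]=13  'bbbaaababbabbaaabaabaab'
  #34 SA[34]=8  'bbbaabbbaaababbabbaaabaabaab'
  #35 SA[35]=7  'bbbbaabbbaaababbabbaaabaabaab'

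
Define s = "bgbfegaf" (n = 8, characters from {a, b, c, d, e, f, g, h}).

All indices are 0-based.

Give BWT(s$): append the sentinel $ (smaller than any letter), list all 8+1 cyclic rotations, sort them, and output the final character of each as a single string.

rank  rotation   last
    0  $bgbfegaf  f
    1  af$bgbfeg  g
    2  bfegaf$bg  g
    3  bgbfegaf$  $
    4  egaf$bgbf  f
    5  f$bgbfega  a
    6  fegaf$bgb  b
    7  gaf$bgbfe  e
    8  gbfegaf$b  b

fgg$fabeb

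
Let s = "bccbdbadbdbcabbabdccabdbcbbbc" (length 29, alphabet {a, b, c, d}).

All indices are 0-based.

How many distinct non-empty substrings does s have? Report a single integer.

rank | idx | suffix
   0 |  12 | abbabdccabdbcbbbc
   1 |  20 | abdbcbbbc
   2 |  15 | abdccabdbcbbbc
   3 |   6 | adbdbcabbabdccabdbcbbbc
   4 |  14 | babdccabdbcbbbc
   5 |   5 | badbdbcabbabdccabdbcbbbc
   6 |  13 | bbabdccabdbcbbbc
   7 |  25 | bbbc
   8 |  26 | bbc
   9 |  27 | bc
  10 |  10 | bcabbabdccabdbcbbbc
  11 |  23 | bcbbbc
  12 |   0 | bccbdbadbdbcabbabdccabdbcbbbc
  13 |   3 | bdbadbdbcabbabdccabdbcbbbc
  14 |   8 | bdbcabbabdccabdbcbbbc
  15 |  21 | bdbcbbbc
  16 |  16 | bdccabdbcbbbc
  17 |  28 | c
  18 |  11 | cabbabdccabdbcbbbc
  19 |  19 | cabdbcbbbc
  20 |  24 | cbbbc
  21 |   2 | cbdbadbdbcabbabdccabdbcbbbc
  22 |  18 | ccabdbcbbbc
  23 |   1 | ccbdbadbdbcabbabdccabdbcbbbc
  24 |   4 | dbadbdbcabbabdccabdbcbbbc
  25 |   9 | dbcabbabdccabdbcbbbc
  26 |  22 | dbcbbbc
  27 |   7 | dbdbcabbabdccabdbcbbbc
  28 |  17 | dccabdbcbbbc

SA = [12, 20, 15, 6, 14, 5, 13, 25, 26, 27, 10, 23, 0, 3, 8, 21, 16, 28, 11, 19, 24, 2, 18, 1, 4, 9, 22, 7, 17]
i: (SA[i-1],SA[i]) lcp shared
  1: (12,20) 2 'ab'
  2: (20,15) 3 'abd'
  3: (15,6) 1 'a'
  4: (6,14) 0 ''
  5: (14,5) 2 'ba'
  6: (5,13) 1 'b'
  7: (13,25) 2 'bb'
  8: (25,26) 2 'bb'
  9: (26,27) 1 'b'
  10: (27,10) 2 'bc'
  11: (10,23) 2 'bc'
  12: (23,0) 2 'bc'
  13: (0,3) 1 'b'
  14: (3,8) 3 'bdb'
  15: (8,21) 4 'bdbc'
  16: (21,16) 2 'bd'
  17: (16,28) 0 ''
  18: (28,11) 1 'c'
  19: (11,19) 3 'cab'
  20: (19,24) 1 'c'
  21: (24,2) 2 'cb'
  22: (2,18) 1 'c'
  23: (18,1) 2 'cc'
  24: (1,4) 0 ''
  25: (4,9) 2 'db'
  26: (9,22) 3 'dbc'
  27: (22,7) 2 'db'
  28: (7,17) 1 'd'

n(n+1)/2 = 29·30/2 = 435
Σ LCP = 0 + 2 + 3 + 1 + 0 + 2 + 1 + 2 + 2 + 1 + 2 + 2 + 2 + 1 + 3 + 4 + 2 + 0 + 1 + 3 + 1 + 2 + 1 + 2 + 0 + 2 + 3 + 2 + 1 = 48
distinct = 435 − 48 = 387

387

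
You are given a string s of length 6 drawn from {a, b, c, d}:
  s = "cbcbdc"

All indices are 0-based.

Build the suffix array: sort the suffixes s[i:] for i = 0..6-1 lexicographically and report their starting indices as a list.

rank | idx | suffix
   0 |   1 | bcbdc
   1 |   3 | bdc
   2 |   5 | c
   3 |   0 | cbcbdc
   4 |   2 | cbdc
   5 |   4 | dc

[1, 3, 5, 0, 2, 4]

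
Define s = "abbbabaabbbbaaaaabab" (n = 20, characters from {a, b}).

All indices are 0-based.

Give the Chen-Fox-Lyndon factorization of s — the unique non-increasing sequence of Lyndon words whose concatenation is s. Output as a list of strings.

emit factor 1: 'abbb' (i=0, period=4)
emit factor 2: 'ab' (i=4, period=2)
emit factor 3: 'aabbbb' (i=6, period=6)
emit factor 4: 'aaaaabab' (i=12, period=8)

["abbb", "ab", "aabbbb", "aaaaabab"]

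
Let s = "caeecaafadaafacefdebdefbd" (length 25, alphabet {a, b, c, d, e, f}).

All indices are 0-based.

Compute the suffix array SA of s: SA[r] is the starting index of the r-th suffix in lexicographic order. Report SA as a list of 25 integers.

[10, 5, 13, 8, 1, 11, 6, 23, 19, 4, 0, 14, 24, 9, 17, 20, 18, 3, 2, 21, 15, 12, 7, 22, 16]

rank→(start, suffix):
  0 → (10, 'aafacefdebdefbd')
  1 → (5, 'aafadaafacefdebdefbd')
  2 → (13, 'acefdebdefbd')
  3 → (8, 'adaafacefdebdefbd')
  4 → (1, 'aeecaafadaafacefdebdefbd')
  5 → (11, 'afacefdebdefbd')
  6 → (6, 'afadaafacefdebdefbd')
  7 → (23, 'bd')
  8 → (19, 'bdefbd')
  9 → (4, 'caafadaafacefdebdefbd')
  10 → (0, 'caeecaafadaafacefdebdefbd')
  11 → (14, 'cefdebdefbd')
  12 → (24, 'd')
  13 → (9, 'daafacefdebdefbd')
  14 → (17, 'debdefbd')
  15 → (20, 'defbd')
  16 → (18, 'ebdefbd')
  17 → (3, 'ecaafadaafacefdebdefbd')
  18 → (2, 'eecaafadaafacefdebdefbd')
  19 → (21, 'efbd')
  20 → (15, 'efdebdefbd')
  21 → (12, 'facefdebdefbd')
  22 → (7, 'fadaafacefdebdefbd')
  23 → (22, 'fbd')
  24 → (16, 'fdebdefbd')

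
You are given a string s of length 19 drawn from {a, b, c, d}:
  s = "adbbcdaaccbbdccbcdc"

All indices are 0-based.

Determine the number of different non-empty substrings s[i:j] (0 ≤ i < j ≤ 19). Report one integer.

sorted suffixes:
  #0 SA[0]=6  'aaccbbdccbcdc'
  #1 SA[1]=7  'accbbdccbcdc'
  #2 SA[2]=0  'adbbcdaaccbbdccbcdc'
  #3 SA[3]=2  'bbcdaaccbbdccbcdc'
  #4 SA[4]=10  'bbdccbcdc'
  #5 SA[5]=3  'bcdaaccbbdccbcdc'
  #6 SA[6]=15  'bcdc'
  #7 SA[7]=11  'bdccbcdc'
  #8 SA[8]=18  'c'
  #9 SA[9]=9  'cbbdccbcdc'
  #10 SA[10]=14  'cbcdc'
  #11 SA[11]=8  'ccbbdccbcdc'
  #12 SA[12]=13  'ccbcdc'
  #13 SA[13]=4  'cdaaccbbdccbcdc'
  #14 SA[14]=16  'cdc'
  #15 SA[15]=5  'daaccbbdccbcdc'
  #16 SA[16]=1  'dbbcdaaccbbdccbcdc'
  #17 SA[17]=17  'dc'
  #18 SA[18]=12  'dccbcdc'

SA = [6, 7, 0, 2, 10, 3, 15, 11, 18, 9, 14, 8, 13, 4, 16, 5, 1, 17, 12]
rank  pair      lcp
   1  s[6:],s[7:]  1  'a'
   2  s[7:],s[0:]  1  'a'
   3  s[0:],s[2:]  0  ''
   4  s[2:],s[10:]  2  'bb'
   5  s[10:],s[3:]  1  'b'
   6  s[3:],s[15:]  3  'bcd'
   7  s[15:],s[11:]  1  'b'
   8  s[11:],s[18:]  0  ''
   9  s[18:],s[9:]  1  'c'
  10  s[9:],s[14:]  2  'cb'
  11  s[14:],s[8:]  1  'c'
  12  s[8:],s[13:]  3  'ccb'
  13  s[13:],s[4:]  1  'c'
  14  s[4:],s[16:]  2  'cd'
  15  s[16:],s[5:]  0  ''
  16  s[5:],s[1:]  1  'd'
  17  s[1:],s[17:]  1  'd'
  18  s[17:],s[12:]  2  'dc'

n(n+1)/2 = 19·20/2 = 190
Σ LCP = 0 + 1 + 1 + 0 + 2 + 1 + 3 + 1 + 0 + 1 + 2 + 1 + 3 + 1 + 2 + 0 + 1 + 1 + 2 = 23
distinct = 190 − 23 = 167

167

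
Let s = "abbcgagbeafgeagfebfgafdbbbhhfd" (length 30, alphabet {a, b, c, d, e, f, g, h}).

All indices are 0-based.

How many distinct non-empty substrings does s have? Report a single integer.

435

sorted suffixes:
  #0 SA[0]=0  'abbcgagbeafgeagfebfgafdbbbhhfd'
  #1 SA[1]=20  'afdbbbhhfd'
  #2 SA[2]=9  'afgeagfebfgafdbbbhhfd'
  #3 SA[3]=5  'agbeafgeagfebfgafdbbbhhfd'
  #4 SA[4]=13  'agfebfgafdbbbhhfd'
  #5 SA[5]=23  'bbbhhfd'
  #6 SA[6]=1  'bbcgagbeafgeagfebfgafdbbbhhfd'
  #7 SA[7]=24  'bbhhfd'
  #8 SA[8]=2  'bcgagbeafgeagfebfgafdbbbhhfd'
  #9 SA[9]=7  'beafgeagfebfgafdbbbhhfd'
  #10 SA[10]=17  'bfgafdbbbhhfd'
  #11 SA[11]=25  'bhhfd'
  #12 SA[12]=3  'cgagbeafgeagfebfgafdbbbhhfd'
  #13 SA[13]=29  'd'
  #14 SA[14]=22  'dbbbhhfd'
  #15 SA[15]=8  'eafgeagfebfgafdbbbhhfd'
  #16 SA[16]=12  'eagfebfgafdbbbhhfd'
  #17 SA[17]=16  'ebfgafdbbbhhfd'
  #18 SA[18]=28  'fd'
  #19 SA[19]=21  'fdbbbhhfd'
  #20 SA[20]=15  'febfgafdbbbhhfd'
  #21 SA[21]=18  'fgafdbbbhhfd'
  #22 SA[22]=10  'fgeagfebfgafdbbbhhfd'
  #23 SA[23]=19  'gafdbbbhhfd'
  #24 SA[24]=4  'gagbeafgeagfebfgafdbbbhhfd'
  #25 SA[25]=6  'gbeafgeagfebfgafdbbbhhfd'
  #26 SA[26]=11  'geagfebfgafdbbbhhfd'
  #27 SA[27]=14  'gfebfgafdbbbhhfd'
  #28 SA[28]=27  'hfd'
  #29 SA[29]=26  'hhfd'

SA = [0, 20, 9, 5, 13, 23, 1, 24, 2, 7, 17, 25, 3, 29, 22, 8, 12, 16, 28, 21, 15, 18, 10, 19, 4, 6, 11, 14, 27, 26]
[i] adj suffixes → lcp
  [1] 0/20 → 1 ('a')
  [2] 20/9 → 2 ('af')
  [3] 9/5 → 1 ('a')
  [4] 5/13 → 2 ('ag')
  [5] 13/23 → 0 ('')
  [6] 23/1 → 2 ('bb')
  [7] 1/24 → 2 ('bb')
  [8] 24/2 → 1 ('b')
  [9] 2/7 → 1 ('b')
  [10] 7/17 → 1 ('b')
  [11] 17/25 → 1 ('b')
  [12] 25/3 → 0 ('')
  [13] 3/29 → 0 ('')
  [14] 29/22 → 1 ('d')
  [15] 22/8 → 0 ('')
  [16] 8/12 → 2 ('ea')
  [17] 12/16 → 1 ('e')
  [18] 16/28 → 0 ('')
  [19] 28/21 → 2 ('fd')
  [20] 21/15 → 1 ('f')
  [21] 15/18 → 1 ('f')
  [22] 18/10 → 2 ('fg')
  [23] 10/19 → 0 ('')
  [24] 19/4 → 2 ('ga')
  [25] 4/6 → 1 ('g')
  [26] 6/11 → 1 ('g')
  [27] 11/14 → 1 ('g')
  [28] 14/27 → 0 ('')
  [29] 27/26 → 1 ('h')

n(n+1)/2 = 30·31/2 = 465
Σ LCP = 0 + 1 + 2 + 1 + 2 + 0 + 2 + 2 + 1 + 1 + 1 + 1 + 0 + 0 + 1 + 0 + 2 + 1 + 0 + 2 + 1 + 1 + 2 + 0 + 2 + 1 + 1 + 1 + 0 + 1 = 30
distinct = 465 − 30 = 435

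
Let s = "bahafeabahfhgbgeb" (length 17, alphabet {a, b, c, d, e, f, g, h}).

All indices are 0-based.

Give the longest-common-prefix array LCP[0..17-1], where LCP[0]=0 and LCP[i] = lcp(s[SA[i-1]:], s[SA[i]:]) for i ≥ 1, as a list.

[0, 1, 1, 2, 0, 1, 3, 1, 0, 1, 0, 1, 0, 1, 0, 1, 1]

rank | idx | suffix
   0 |   6 | abahfhgbgeb
   1 |   3 | afeabahfhgbgeb
   2 |   1 | ahafeabahfhgbgeb
   3 |   8 | ahfhgbgeb
   4 |  16 | b
   5 |   0 | bahafeabahfhgbgeb
   6 |   7 | bahfhgbgeb
   7 |  13 | bgeb
   8 |   5 | eabahfhgbgeb
   9 |  15 | eb
  10 |   4 | feabahfhgbgeb
  11 |  10 | fhgbgeb
  12 |  12 | gbgeb
  13 |  14 | geb
  14 |   2 | hafeabahfhgbgeb
  15 |   9 | hfhgbgeb
  16 |  11 | hgbgeb

SA = [6, 3, 1, 8, 16, 0, 7, 13, 5, 15, 4, 10, 12, 14, 2, 9, 11]
rank  pair      lcp
   1  s[6:],s[3:]  1  'a'
   2  s[3:],s[1:]  1  'a'
   3  s[1:],s[8:]  2  'ah'
   4  s[8:],s[16:]  0  ''
   5  s[16:],s[0:]  1  'b'
   6  s[0:],s[7:]  3  'bah'
   7  s[7:],s[13:]  1  'b'
   8  s[13:],s[5:]  0  ''
   9  s[5:],s[15:]  1  'e'
  10  s[15:],s[4:]  0  ''
  11  s[4:],s[10:]  1  'f'
  12  s[10:],s[12:]  0  ''
  13  s[12:],s[14:]  1  'g'
  14  s[14:],s[2:]  0  ''
  15  s[2:],s[9:]  1  'h'
  16  s[9:],s[11:]  1  'h'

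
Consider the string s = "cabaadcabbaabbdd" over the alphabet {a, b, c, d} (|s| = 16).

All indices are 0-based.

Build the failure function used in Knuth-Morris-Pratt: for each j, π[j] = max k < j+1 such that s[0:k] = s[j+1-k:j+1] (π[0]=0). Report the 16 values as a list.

[0, 0, 0, 0, 0, 0, 1, 2, 3, 0, 0, 0, 0, 0, 0, 0]

π[0] = 0
j=1 s[j]='a': π[1]=0 (border '')
j=2 s[j]='b': π[2]=0 (border '')
j=3 s[j]='a': π[3]=0 (border '')
j=4 s[j]='a': π[4]=0 (border '')
j=5 s[j]='d': π[5]=0 (border '')
j=6 s[j]='c': π[6]=1 (border 'c')
j=7 s[j]='a': π[7]=2 (border 'ca')
j=8 s[j]='b': π[8]=3 (border 'cab')
j=9 s[j]='b': k: 3→0; π[9]=0 (border '')
j=10 s[j]='a': π[10]=0 (border '')
j=11 s[j]='a': π[11]=0 (border '')
j=12 s[j]='b': π[12]=0 (border '')
j=13 s[j]='b': π[13]=0 (border '')
j=14 s[j]='d': π[14]=0 (border '')
j=15 s[j]='d': π[15]=0 (border '')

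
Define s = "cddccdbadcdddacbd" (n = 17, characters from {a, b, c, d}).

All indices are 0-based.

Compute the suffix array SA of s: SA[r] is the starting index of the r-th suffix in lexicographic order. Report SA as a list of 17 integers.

rank | idx | suffix
   0 |  13 | acbd
   1 |   7 | adcdddacbd
   2 |   6 | badcdddacbd
   3 |  15 | bd
   4 |  14 | cbd
   5 |   3 | ccdbadcdddacbd
   6 |   4 | cdbadcdddacbd
   7 |   0 | cddccdbadcdddacbd
   8 |   9 | cdddacbd
   9 |  16 | d
  10 |  12 | dacbd
  11 |   5 | dbadcdddacbd
  12 |   2 | dccdbadcdddacbd
  13 |   8 | dcdddacbd
  14 |  11 | ddacbd
  15 |   1 | ddccdbadcdddacbd
  16 |  10 | dddacbd

[13, 7, 6, 15, 14, 3, 4, 0, 9, 16, 12, 5, 2, 8, 11, 1, 10]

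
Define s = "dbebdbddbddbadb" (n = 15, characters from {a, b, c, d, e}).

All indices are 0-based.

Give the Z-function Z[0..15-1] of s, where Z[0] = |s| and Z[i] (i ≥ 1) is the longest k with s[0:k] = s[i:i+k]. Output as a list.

Z[0]=15
i=1: outside box; Z[1]=0
i=2: outside box; Z[2]=0
i=3: outside box; Z[3]=0
i=4: outside box; Z[4]=2 grow→box=[4,6)
i=5: min(r-i=1, Z[1]=0)=0; Z[5]=0
i=6: outside box; Z[6]=1 grow→box=[6,7)
i=7: outside box; Z[7]=2 grow→box=[7,9)
i=8: min(r-i=1, Z[1]=0)=0; Z[8]=0
i=9: outside box; Z[9]=1 grow→box=[9,10)
i=10: outside box; Z[10]=2 grow→box=[10,12)
i=11: min(r-i=1, Z[1]=0)=0; Z[11]=0
i=12: outside box; Z[12]=0
i=13: outside box; Z[13]=2 grow→box=[13,15)
i=14: min(r-i=1, Z[1]=0)=0; Z[14]=0

[15, 0, 0, 0, 2, 0, 1, 2, 0, 1, 2, 0, 0, 2, 0]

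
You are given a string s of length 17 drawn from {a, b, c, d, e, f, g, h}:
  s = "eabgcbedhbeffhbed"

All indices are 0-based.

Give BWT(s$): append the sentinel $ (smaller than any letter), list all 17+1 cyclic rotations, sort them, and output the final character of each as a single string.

rank  rotation            last
    0  $eabgcbedhbeffhbed  d
    1  abgcbedhbeffhbed$e  e
    2  bed$eabgcbedhbeffh  h
    3  bedhbeffhbed$eabgc  c
    4  beffhbed$eabgcbedh  h
    5  bgcbedhbeffhbed$ea  a
    6  cbedhbeffhbed$eabg  g
    7  d$eabgcbedhbeffhbe  e
    8  dhbeffhbed$eabgcbe  e
    9  eabgcbedhbeffhbed$  $
   10  ed$eabgcbedhbeffhb  b
   11  edhbeffhbed$eabgcb  b
   12  effhbed$eabgcbedhb  b
   13  ffhbed$eabgcbedhbe  e
   14  fhbed$eabgcbedhbef  f
   15  gcbedhbeffhbed$eab  b
   16  hbed$eabgcbedhbeff  f
   17  hbeffhbed$eabgcbed  d

dehchagee$bbbefbfd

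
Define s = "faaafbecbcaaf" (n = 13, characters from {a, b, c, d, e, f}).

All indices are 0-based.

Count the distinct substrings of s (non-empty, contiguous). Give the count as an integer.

rank | idx | suffix
   0 |   1 | aaafbecbcaaf
   1 |  10 | aaf
   2 |   2 | aafbecbcaaf
   3 |  11 | af
   4 |   3 | afbecbcaaf
   5 |   8 | bcaaf
   6 |   5 | becbcaaf
   7 |   9 | caaf
   8 |   7 | cbcaaf
   9 |   6 | ecbcaaf
  10 |  12 | f
  11 |   0 | faaafbecbcaaf
  12 |   4 | fbecbcaaf

SA = [1, 10, 2, 11, 3, 8, 5, 9, 7, 6, 12, 0, 4]
i: (SA[i-1],SA[i]) lcp shared
  1: (1,10) 2 'aa'
  2: (10,2) 3 'aaf'
  3: (2,11) 1 'a'
  4: (11,3) 2 'af'
  5: (3,8) 0 ''
  6: (8,5) 1 'b'
  7: (5,9) 0 ''
  8: (9,7) 1 'c'
  9: (7,6) 0 ''
  10: (6,12) 0 ''
  11: (12,0) 1 'f'
  12: (0,4) 1 'f'

n(n+1)/2 = 13·14/2 = 91
Σ LCP = 0 + 2 + 3 + 1 + 2 + 0 + 1 + 0 + 1 + 0 + 0 + 1 + 1 = 12
distinct = 91 − 12 = 79

79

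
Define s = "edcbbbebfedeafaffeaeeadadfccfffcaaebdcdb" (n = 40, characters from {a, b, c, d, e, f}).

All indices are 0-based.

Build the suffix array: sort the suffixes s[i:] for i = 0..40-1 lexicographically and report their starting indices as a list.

[32, 21, 23, 33, 18, 12, 14, 39, 3, 4, 35, 5, 7, 31, 2, 26, 37, 27, 22, 38, 1, 36, 10, 24, 20, 17, 11, 34, 6, 0, 9, 19, 13, 30, 25, 16, 8, 29, 15, 28]

rank→(start, suffix):
  0 → (32, 'aaebdcdb')
  1 → (21, 'adadfccfffcaaebdcdb')
  2 → (23, 'adfccfffcaaebdcdb')
  3 → (33, 'aebdcdb')
  4 → (18, 'aeeadadfccfffcaaebdcdb')
  5 → (12, 'afaffeaeeadadfccfffcaaebdcdb')
  6 → (14, 'affeaeeadadfccfffcaaebdcdb')
  7 → (39, 'b')
  8 → (3, 'bbbebfedeafaffeaeeadadfccfffcaaebdcdb')
  9 → (4, 'bbebfedeafaffeaeeadadfccfffcaaebdcdb')
  10 → (35, 'bdcdb')
  11 → (5, 'bebfedeafaffeaeeadadfccfffcaaebdcdb')
  12 → (7, 'bfedeafaffeaeeadadfccfffcaaebdcdb')
  13 → (31, 'caaebdcdb')
  14 → (2, 'cbbbebfedeafaffeaeeadadfccfffcaaebdcdb')
  15 → (26, 'ccfffcaaebdcdb')
  16 → (37, 'cdb')
  17 → (27, 'cfffcaaebdcdb')
  18 → (22, 'dadfccfffcaaebdcdb')
  19 → (38, 'db')
  20 → (1, 'dcbbbebfedeafaffeaeeadadfccfffcaaebdcdb')
  21 → (36, 'dcdb')
  22 → (10, 'deafaffeaeeadadfccfffcaaebdcdb')
  23 → (24, 'dfccfffcaaebdcdb')
  24 → (20, 'eadadfccfffcaaebdcdb')
  25 → (17, 'eaeeadadfccfffcaaebdcdb')
  26 → (11, 'eafaffeaeeadadfccfffcaaebdcdb')
  27 → (34, 'ebdcdb')
  28 → (6, 'ebfedeafaffeaeeadadfccfffcaaebdcdb')
  29 → (0, 'edcbbbebfedeafaffeaeeadadfccfffcaaebdcdb')
  30 → (9, 'edeafaffeaeeadadfccfffcaaebdcdb')
  31 → (19, 'eeadadfccfffcaaebdcdb')
  32 → (13, 'faffeaeeadadfccfffcaaebdcdb')
  33 → (30, 'fcaaebdcdb')
  34 → (25, 'fccfffcaaebdcdb')
  35 → (16, 'feaeeadadfccfffcaaebdcdb')
  36 → (8, 'fedeafaffeaeeadadfccfffcaaebdcdb')
  37 → (29, 'ffcaaebdcdb')
  38 → (15, 'ffeaeeadadfccfffcaaebdcdb')
  39 → (28, 'fffcaaebdcdb')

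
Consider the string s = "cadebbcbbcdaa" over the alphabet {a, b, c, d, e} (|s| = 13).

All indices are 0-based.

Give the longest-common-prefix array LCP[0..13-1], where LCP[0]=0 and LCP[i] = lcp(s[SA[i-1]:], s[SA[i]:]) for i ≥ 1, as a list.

[0, 1, 1, 0, 3, 1, 2, 0, 1, 1, 0, 1, 0]

rank→(start, suffix):
  0 → (12, 'a')
  1 → (11, 'aa')
  2 → (1, 'adebbcbbcdaa')
  3 → (4, 'bbcbbcdaa')
  4 → (7, 'bbcdaa')
  5 → (5, 'bcbbcdaa')
  6 → (8, 'bcdaa')
  7 → (0, 'cadebbcbbcdaa')
  8 → (6, 'cbbcdaa')
  9 → (9, 'cdaa')
  10 → (10, 'daa')
  11 → (2, 'debbcbbcdaa')
  12 → (3, 'ebbcbbcdaa')

SA = [12, 11, 1, 4, 7, 5, 8, 0, 6, 9, 10, 2, 3]
i: (SA[i-1],SA[i]) lcp shared
  1: (12,11) 1 'a'
  2: (11,1) 1 'a'
  3: (1,4) 0 ''
  4: (4,7) 3 'bbc'
  5: (7,5) 1 'b'
  6: (5,8) 2 'bc'
  7: (8,0) 0 ''
  8: (0,6) 1 'c'
  9: (6,9) 1 'c'
  10: (9,10) 0 ''
  11: (10,2) 1 'd'
  12: (2,3) 0 ''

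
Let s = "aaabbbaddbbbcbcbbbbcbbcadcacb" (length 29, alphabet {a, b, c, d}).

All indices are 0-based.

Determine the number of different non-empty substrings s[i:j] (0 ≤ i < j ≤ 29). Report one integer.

rank→(start, suffix):
  0 → (0, 'aaabbbaddbbbcbcbbbbcbbcadcacb')
  1 → (1, 'aabbbaddbbbcbcbbbbcbbcadcacb')
  2 → (2, 'abbbaddbbbcbcbbbbcbbcadcacb')
  3 → (26, 'acb')
  4 → (23, 'adcacb')
  5 → (6, 'addbbbcbcbbbbcbbcadcacb')
  6 → (28, 'b')
  7 → (5, 'baddbbbcbcbbbbcbbcadcacb')
  8 → (4, 'bbaddbbbcbcbbbbcbbcadcacb')
  9 → (3, 'bbbaddbbbcbcbbbbcbbcadcacb')
  10 → (15, 'bbbbcbbcadcacb')
  11 → (16, 'bbbcbbcadcacb')
  12 → (9, 'bbbcbcbbbbcbbcadcacb')
  13 → (20, 'bbcadcacb')
  14 → (17, 'bbcbbcadcacb')
  15 → (10, 'bbcbcbbbbcbbcadcacb')
  16 → (21, 'bcadcacb')
  17 → (13, 'bcbbbbcbbcadcacb')
  18 → (18, 'bcbbcadcacb')
  19 → (11, 'bcbcbbbbcbbcadcacb')
  20 → (25, 'cacb')
  21 → (22, 'cadcacb')
  22 → (27, 'cb')
  23 → (14, 'cbbbbcbbcadcacb')
  24 → (19, 'cbbcadcacb')
  25 → (12, 'cbcbbbbcbbcadcacb')
  26 → (8, 'dbbbcbcbbbbcbbcadcacb')
  27 → (24, 'dcacb')
  28 → (7, 'ddbbbcbcbbbbcbbcadcacb')

SA = [0, 1, 2, 26, 23, 6, 28, 5, 4, 3, 15, 16, 9, 20, 17, 10, 21, 13, 18, 11, 25, 22, 27, 14, 19, 12, 8, 24, 7]
[i] adj suffixes → lcp
  [1] 0/1 → 2 ('aa')
  [2] 1/2 → 1 ('a')
  [3] 2/26 → 1 ('a')
  [4] 26/23 → 1 ('a')
  [5] 23/6 → 2 ('ad')
  [6] 6/28 → 0 ('')
  [7] 28/5 → 1 ('b')
  [8] 5/4 → 1 ('b')
  [9] 4/3 → 2 ('bb')
  [10] 3/15 → 3 ('bbb')
  [11] 15/16 → 3 ('bbb')
  [12] 16/9 → 5 ('bbbcb')
  [13] 9/20 → 2 ('bb')
  [14] 20/17 → 3 ('bbc')
  [15] 17/10 → 4 ('bbcb')
  [16] 10/21 → 1 ('b')
  [17] 21/13 → 2 ('bc')
  [18] 13/18 → 4 ('bcbb')
  [19] 18/11 → 3 ('bcb')
  [20] 11/25 → 0 ('')
  [21] 25/22 → 2 ('ca')
  [22] 22/27 → 1 ('c')
  [23] 27/14 → 2 ('cb')
  [24] 14/19 → 3 ('cbb')
  [25] 19/12 → 2 ('cb')
  [26] 12/8 → 0 ('')
  [27] 8/24 → 1 ('d')
  [28] 24/7 → 1 ('d')

n(n+1)/2 = 29·30/2 = 435
Σ LCP = 0 + 2 + 1 + 1 + 1 + 2 + 0 + 1 + 1 + 2 + 3 + 3 + 5 + 2 + 3 + 4 + 1 + 2 + 4 + 3 + 0 + 2 + 1 + 2 + 3 + 2 + 0 + 1 + 1 = 53
distinct = 435 − 53 = 382

382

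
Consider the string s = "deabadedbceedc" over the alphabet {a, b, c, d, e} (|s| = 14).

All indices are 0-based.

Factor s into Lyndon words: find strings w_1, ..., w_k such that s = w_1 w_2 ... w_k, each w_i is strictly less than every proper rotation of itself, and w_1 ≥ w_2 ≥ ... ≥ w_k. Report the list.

emit factor 1: 'de' (i=0, period=2)
emit factor 2: 'abadedbceedc' (i=2, period=12)

["de", "abadedbceedc"]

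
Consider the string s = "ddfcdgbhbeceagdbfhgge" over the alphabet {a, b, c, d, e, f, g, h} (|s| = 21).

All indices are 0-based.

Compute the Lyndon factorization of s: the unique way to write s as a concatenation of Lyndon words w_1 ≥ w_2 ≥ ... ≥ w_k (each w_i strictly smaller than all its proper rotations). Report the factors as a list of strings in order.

emit factor 1: 'ddf' (i=0, period=3)
emit factor 2: 'cdg' (i=3, period=3)
emit factor 3: 'bh' (i=6, period=2)
emit factor 4: 'bece' (i=8, period=4)
emit factor 5: 'agdbfhgge' (i=12, period=9)

["ddf", "cdg", "bh", "bece", "agdbfhgge"]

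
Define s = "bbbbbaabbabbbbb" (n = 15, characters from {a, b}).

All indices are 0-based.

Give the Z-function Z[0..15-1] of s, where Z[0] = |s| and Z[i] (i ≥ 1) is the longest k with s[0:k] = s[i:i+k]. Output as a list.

Z[0]=15
i=1: i≥r, start 0; Z[1]=4 grow→box=[1,5)
i=2: min(r-i=3, Z[1]=4)=3; Z[2]=3
i=3: min(r-i=2, Z[2]=3)=2; Z[3]=2
i=4: min(r-i=1, Z[3]=2)=1; Z[4]=1
i=5: i≥r, start 0; Z[5]=0
i=6: i≥r, start 0; Z[6]=0
i=7: i≥r, start 0; Z[7]=2 grow→box=[7,9)
i=8: min(r-i=1, Z[1]=4)=1; Z[8]=1
i=9: i≥r, start 0; Z[9]=0
i=10: i≥r, start 0; Z[10]=5 grow→box=[10,15)
i=11: min(r-i=4, Z[1]=4)=4; Z[11]=4
i=12: min(r-i=3, Z[2]=3)=3; Z[12]=3
i=13: min(r-i=2, Z[3]=2)=2; Z[13]=2
i=14: min(r-i=1, Z[4]=1)=1; Z[14]=1

[15, 4, 3, 2, 1, 0, 0, 2, 1, 0, 5, 4, 3, 2, 1]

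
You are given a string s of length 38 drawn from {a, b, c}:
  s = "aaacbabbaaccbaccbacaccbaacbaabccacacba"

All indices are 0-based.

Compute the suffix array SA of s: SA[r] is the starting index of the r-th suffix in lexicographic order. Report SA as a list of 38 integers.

[37, 0, 27, 23, 1, 8, 5, 28, 32, 17, 34, 24, 2, 19, 13, 9, 36, 26, 22, 7, 4, 16, 12, 6, 29, 31, 33, 18, 35, 25, 21, 3, 15, 11, 30, 20, 14, 10]

rank | idx | suffix
   0 |  37 | a
   1 |   0 | aaacbabbaaccbaccbacaccbaacbaabccacacba
   2 |  27 | aabccacacba
   3 |  23 | aacbaabccacacba
   4 |   1 | aacbabbaaccbaccbacaccbaacbaabccacacba
   5 |   8 | aaccbaccbacaccbaacbaabccacacba
   6 |   5 | abbaaccbaccbacaccbaacbaabccacacba
   7 |  28 | abccacacba
   8 |  32 | acacba
   9 |  17 | acaccbaacbaabccacacba
  10 |  34 | acba
  11 |  24 | acbaabccacacba
  12 |   2 | acbabbaaccbaccbacaccbaacbaabccacacba
  13 |  19 | accbaacbaabccacacba
  14 |  13 | accbacaccbaacbaabccacacba
  15 |   9 | accbaccbacaccbaacbaabccacacba
  16 |  36 | ba
  17 |  26 | baabccacacba
  18 |  22 | baacbaabccacacba
  19 |   7 | baaccbaccbacaccbaacbaabccacacba
  20 |   4 | babbaaccbaccbacaccbaacbaabccacacba
  21 |  16 | bacaccbaacbaabccacacba
  22 |  12 | baccbacaccbaacbaabccacacba
  23 |   6 | bbaaccbaccbacaccbaacbaabccacacba
  24 |  29 | bccacacba
  25 |  31 | cacacba
  26 |  33 | cacba
  27 |  18 | caccbaacbaabccacacba
  28 |  35 | cba
  29 |  25 | cbaabccacacba
  30 |  21 | cbaacbaabccacacba
  31 |   3 | cbabbaaccbaccbacaccbaacbaabccacacba
  32 |  15 | cbacaccbaacbaabccacacba
  33 |  11 | cbaccbacaccbaacbaabccacacba
  34 |  30 | ccacacba
  35 |  20 | ccbaacbaabccacacba
  36 |  14 | ccbacaccbaacbaabccacacba
  37 |  10 | ccbaccbacaccbaacbaabccacacba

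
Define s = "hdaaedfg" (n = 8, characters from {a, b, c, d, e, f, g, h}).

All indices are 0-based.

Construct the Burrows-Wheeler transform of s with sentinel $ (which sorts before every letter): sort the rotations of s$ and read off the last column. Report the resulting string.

gdaheadf$

rank  rotation   last
    0  $hdaaedfg  g
    1  aaedfg$hd  d
    2  aedfg$hda  a
    3  daaedfg$h  h
    4  dfg$hdaae  e
    5  edfg$hdaa  a
    6  fg$hdaaed  d
    7  g$hdaaedf  f
    8  hdaaedfg$  $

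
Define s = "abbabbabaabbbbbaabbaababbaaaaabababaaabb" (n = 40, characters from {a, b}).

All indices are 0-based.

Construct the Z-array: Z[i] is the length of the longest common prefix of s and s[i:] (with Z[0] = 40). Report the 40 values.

[40, 0, 0, 5, 0, 0, 2, 0, 1, 3, 0, 0, 0, 0, 0, 1, 4, 0, 0, 1, 2, 0, 4, 0, 0, 1, 1, 1, 1, 2, 0, 2, 0, 2, 0, 1, 1, 3, 0, 0]

Z[0]=40
i=1: outside box; Z[1]=0
i=2: outside box; Z[2]=0
i=3: outside box; Z[3]=5 extend→box=[3,8)
i=4: min(r-i=4, Z[1]=0)=0; Z[4]=0
i=5: min(r-i=3, Z[2]=0)=0; Z[5]=0
i=6: min(r-i=2, Z[3]=5)=2; Z[6]=2
i=7: min(r-i=1, Z[4]=0)=0; Z[7]=0
i=8: outside box; Z[8]=1 extend→box=[8,9)
i=9: outside box; Z[9]=3 extend→box=[9,12)
i=10: min(r-i=2, Z[1]=0)=0; Z[10]=0
i=11: min(r-i=1, Z[2]=0)=0; Z[11]=0
i=12: outside box; Z[12]=0
i=13: outside box; Z[13]=0
i=14: outside box; Z[14]=0
i=15: outside box; Z[15]=1 extend→box=[15,16)
i=16: outside box; Z[16]=4 extend→box=[16,20)
i=17: min(r-i=3, Z[1]=0)=0; Z[17]=0
i=18: min(r-i=2, Z[2]=0)=0; Z[18]=0
i=19: min(r-i=1, Z[3]=5)=1; Z[19]=1
i=20: outside box; Z[20]=2 extend→box=[20,22)
i=21: min(r-i=1, Z[1]=0)=0; Z[21]=0
i=22: outside box; Z[22]=4 extend→box=[22,26)
i=23: min(r-i=3, Z[1]=0)=0; Z[23]=0
i=24: min(r-i=2, Z[2]=0)=0; Z[24]=0
i=25: min(r-i=1, Z[3]=5)=1; Z[25]=1
i=26: outside box; Z[26]=1 extend→box=[26,27)
i=27: outside box; Z[27]=1 extend→box=[27,28)
i=28: outside box; Z[28]=1 extend→box=[28,29)
i=29: outside box; Z[29]=2 extend→box=[29,31)
i=30: min(r-i=1, Z[1]=0)=0; Z[30]=0
i=31: outside box; Z[31]=2 extend→box=[31,33)
i=32: min(r-i=1, Z[1]=0)=0; Z[32]=0
i=33: outside box; Z[33]=2 extend→box=[33,35)
i=34: min(r-i=1, Z[1]=0)=0; Z[34]=0
i=35: outside box; Z[35]=1 extend→box=[35,36)
i=36: outside box; Z[36]=1 extend→box=[36,37)
i=37: outside box; Z[37]=3 extend→box=[37,40)
i=38: min(r-i=2, Z[1]=0)=0; Z[38]=0
i=39: min(r-i=1, Z[2]=0)=0; Z[39]=0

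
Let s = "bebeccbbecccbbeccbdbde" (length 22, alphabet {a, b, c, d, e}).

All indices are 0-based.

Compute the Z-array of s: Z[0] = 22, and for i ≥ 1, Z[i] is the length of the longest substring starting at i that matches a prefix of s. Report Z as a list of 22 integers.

[22, 0, 2, 0, 0, 0, 1, 2, 0, 0, 0, 0, 1, 2, 0, 0, 0, 1, 0, 1, 0, 0]

Z[0]=22
i=1: fresh scan; Z[1]=0
i=2: fresh scan; Z[2]=2 grow→box=[2,4)
i=3: min(r-i=1, Z[1]=0)=0; Z[3]=0
i=4: fresh scan; Z[4]=0
i=5: fresh scan; Z[5]=0
i=6: fresh scan; Z[6]=1 grow→box=[6,7)
i=7: fresh scan; Z[7]=2 grow→box=[7,9)
i=8: min(r-i=1, Z[1]=0)=0; Z[8]=0
i=9: fresh scan; Z[9]=0
i=10: fresh scan; Z[10]=0
i=11: fresh scan; Z[11]=0
i=12: fresh scan; Z[12]=1 grow→box=[12,13)
i=13: fresh scan; Z[13]=2 grow→box=[13,15)
i=14: min(r-i=1, Z[1]=0)=0; Z[14]=0
i=15: fresh scan; Z[15]=0
i=16: fresh scan; Z[16]=0
i=17: fresh scan; Z[17]=1 grow→box=[17,18)
i=18: fresh scan; Z[18]=0
i=19: fresh scan; Z[19]=1 grow→box=[19,20)
i=20: fresh scan; Z[20]=0
i=21: fresh scan; Z[21]=0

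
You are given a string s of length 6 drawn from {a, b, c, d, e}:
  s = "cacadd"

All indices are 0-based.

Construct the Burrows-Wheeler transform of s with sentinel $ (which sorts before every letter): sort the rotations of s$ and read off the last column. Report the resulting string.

rank  rotation last
    0  $cacadd  d
    1  acadd$c  c
    2  add$cac  c
    3  cacadd$  $
    4  cadd$ca  a
    5  d$cacad  d
    6  dd$caca  a

dcc$ada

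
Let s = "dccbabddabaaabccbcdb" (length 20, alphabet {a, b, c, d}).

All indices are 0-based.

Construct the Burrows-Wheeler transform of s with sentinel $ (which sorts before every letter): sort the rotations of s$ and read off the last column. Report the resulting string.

rank  rotation               last
    0  $dccbabddabaaabccbcdb  b
    1  aaabccbcdb$dccbabddab  b
    2  aabccbcdb$dccbabddaba  a
    3  abaaabccbcdb$dccbabdd  d
    4  abccbcdb$dccbabddabaa  a
    5  abddabaaabccbcdb$dccb  b
    6  b$dccbabddabaaabccbcd  d
    7  baaabccbcdb$dccbabdda  a
    8  babddabaaabccbcdb$dcc  c
    9  bccbcdb$dccbabddabaaa  a
   10  bcdb$dccbabddabaaabcc  c
   11  bddabaaabccbcdb$dccba  a
   12  cbabddabaaabccbcdb$dc  c
   13  cbcdb$dccbabddabaaabc  c
   14  ccbabddabaaabccbcdb$d  d
   15  ccbcdb$dccbabddabaaab  b
   16  cdb$dccbabddabaaabccb  b
   17  dabaaabccbcdb$dccbabd  d
   18  db$dccbabddabaaabccbc  c
   19  dccbabddabaaabccbcdb$  $
   20  ddabaaabccbcdb$dccbab  b

bbadabdacacaccdbbdc$b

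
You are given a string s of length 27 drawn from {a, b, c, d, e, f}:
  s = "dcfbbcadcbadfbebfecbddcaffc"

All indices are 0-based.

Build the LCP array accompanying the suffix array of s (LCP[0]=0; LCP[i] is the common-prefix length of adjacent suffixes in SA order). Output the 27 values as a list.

rank→(start, suffix):
  0 → (6, 'adcbadfbebfecbddcaffc')
  1 → (10, 'adfbebfecbddcaffc')
  2 → (23, 'affc')
  3 → (9, 'badfbebfecbddcaffc')
  4 → (3, 'bbcadcbadfbebfecbddcaffc')
  5 → (4, 'bcadcbadfbebfecbddcaffc')
  6 → (19, 'bddcaffc')
  7 → (13, 'bebfecbddcaffc')
  8 → (15, 'bfecbddcaffc')
  9 → (26, 'c')
  10 → (5, 'cadcbadfbebfecbddcaffc')
  11 → (22, 'caffc')
  12 → (8, 'cbadfbebfecbddcaffc')
  13 → (18, 'cbddcaffc')
  14 → (1, 'cfbbcadcbadfbebfecbddcaffc')
  15 → (21, 'dcaffc')
  16 → (7, 'dcbadfbebfecbddcaffc')
  17 → (0, 'dcfbbcadcbadfbebfecbddcaffc')
  18 → (20, 'ddcaffc')
  19 → (11, 'dfbebfecbddcaffc')
  20 → (14, 'ebfecbddcaffc')
  21 → (17, 'ecbddcaffc')
  22 → (2, 'fbbcadcbadfbebfecbddcaffc')
  23 → (12, 'fbebfecbddcaffc')
  24 → (25, 'fc')
  25 → (16, 'fecbddcaffc')
  26 → (24, 'ffc')

SA = [6, 10, 23, 9, 3, 4, 19, 13, 15, 26, 5, 22, 8, 18, 1, 21, 7, 0, 20, 11, 14, 17, 2, 12, 25, 16, 24]
[i] adj suffixes → lcp
  [1] 6/10 → 2 ('ad')
  [2] 10/23 → 1 ('a')
  [3] 23/9 → 0 ('')
  [4] 9/3 → 1 ('b')
  [5] 3/4 → 1 ('b')
  [6] 4/19 → 1 ('b')
  [7] 19/13 → 1 ('b')
  [8] 13/15 → 1 ('b')
  [9] 15/26 → 0 ('')
  [10] 26/5 → 1 ('c')
  [11] 5/22 → 2 ('ca')
  [12] 22/8 → 1 ('c')
  [13] 8/18 → 2 ('cb')
  [14] 18/1 → 1 ('c')
  [15] 1/21 → 0 ('')
  [16] 21/7 → 2 ('dc')
  [17] 7/0 → 2 ('dc')
  [18] 0/20 → 1 ('d')
  [19] 20/11 → 1 ('d')
  [20] 11/14 → 0 ('')
  [21] 14/17 → 1 ('e')
  [22] 17/2 → 0 ('')
  [23] 2/12 → 2 ('fb')
  [24] 12/25 → 1 ('f')
  [25] 25/16 → 1 ('f')
  [26] 16/24 → 1 ('f')

[0, 2, 1, 0, 1, 1, 1, 1, 1, 0, 1, 2, 1, 2, 1, 0, 2, 2, 1, 1, 0, 1, 0, 2, 1, 1, 1]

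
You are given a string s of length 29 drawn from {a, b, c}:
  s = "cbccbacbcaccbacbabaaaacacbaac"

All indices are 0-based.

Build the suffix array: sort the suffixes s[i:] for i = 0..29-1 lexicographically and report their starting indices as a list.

rank→(start, suffix):
  0 → (18, 'aaaacacbaac')
  1 → (19, 'aaacacbaac')
  2 → (26, 'aac')
  3 → (20, 'aacacbaac')
  4 → (16, 'abaaaacacbaac')
  5 → (27, 'ac')
  6 → (21, 'acacbaac')
  7 → (23, 'acbaac')
  8 → (13, 'acbabaaaacacbaac')
  9 → (5, 'acbcaccbacbabaaaacacbaac')
  10 → (9, 'accbacbabaaaacacbaac')
  11 → (17, 'baaaacacbaac')
  12 → (25, 'baac')
  13 → (15, 'babaaaacacbaac')
  14 → (12, 'bacbabaaaacacbaac')
  15 → (4, 'bacbcaccbacbabaaaacacbaac')
  16 → (7, 'bcaccbacbabaaaacacbaac')
  17 → (1, 'bccbacbcaccbacbabaaaacacbaac')
  18 → (28, 'c')
  19 → (22, 'cacbaac')
  20 → (8, 'caccbacbabaaaacacbaac')
  21 → (24, 'cbaac')
  22 → (14, 'cbabaaaacacbaac')
  23 → (11, 'cbacbabaaaacacbaac')
  24 → (3, 'cbacbcaccbacbabaaaacacbaac')
  25 → (6, 'cbcaccbacbabaaaacacbaac')
  26 → (0, 'cbccbacbcaccbacbabaaaacacbaac')
  27 → (10, 'ccbacbabaaaacacbaac')
  28 → (2, 'ccbacbcaccbacbabaaaacacbaac')

[18, 19, 26, 20, 16, 27, 21, 23, 13, 5, 9, 17, 25, 15, 12, 4, 7, 1, 28, 22, 8, 24, 14, 11, 3, 6, 0, 10, 2]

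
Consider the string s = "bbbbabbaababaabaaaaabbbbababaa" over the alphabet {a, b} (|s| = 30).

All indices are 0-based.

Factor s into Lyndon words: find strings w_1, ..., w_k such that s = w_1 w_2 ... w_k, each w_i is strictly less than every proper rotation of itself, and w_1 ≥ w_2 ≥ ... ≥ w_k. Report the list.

emit factor 1: 'b' (i=0, period=1)
emit factor 2: 'b' (i=1, period=1)
emit factor 3: 'b' (i=2, period=1)
emit factor 4: 'b' (i=3, period=1)
emit factor 5: 'abb' (i=4, period=3)
emit factor 6: 'aabab' (i=7, period=5)
emit factor 7: 'aab' (i=12, period=3)
emit factor 8: 'aaaaabbbbabab' (i=15, period=13)
emit factor 9: 'a' (i=28, period=1)
emit factor 10: 'a' (i=29, period=1)

["b", "b", "b", "b", "abb", "aabab", "aab", "aaaaabbbbabab", "a", "a"]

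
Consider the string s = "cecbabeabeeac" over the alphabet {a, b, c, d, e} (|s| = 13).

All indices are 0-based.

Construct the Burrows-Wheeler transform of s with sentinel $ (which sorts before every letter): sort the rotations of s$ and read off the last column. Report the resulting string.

rank  rotation        last
    0  $cecbabeabeeac  c
    1  abeabeeac$cecb  b
    2  abeeac$cecbabe  e
    3  ac$cecbabeabee  e
    4  babeabeeac$cec  c
    5  beabeeac$cecba  a
    6  beeac$cecbabea  a
    7  c$cecbabeabeea  a
    8  cbabeabeeac$ce  e
    9  cecbabeabeeac$  $
   10  eabeeac$cecbab  b
   11  eac$cecbabeabe  e
   12  ecbabeabeeac$c  c
   13  eeac$cecbabeab  b

cbeecaaae$becb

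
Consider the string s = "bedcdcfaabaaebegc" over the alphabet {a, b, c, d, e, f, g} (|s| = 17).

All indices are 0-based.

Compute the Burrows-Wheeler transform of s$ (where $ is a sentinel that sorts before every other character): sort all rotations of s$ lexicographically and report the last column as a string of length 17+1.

rank  rotation            last
    0  $bedcdcfaabaaebegc  c
    1  aabaaebegc$bedcdcf  f
    2  aaebegc$bedcdcfaab  b
    3  abaaebegc$bedcdcfa  a
    4  aebegc$bedcdcfaaba  a
    5  baaebegc$bedcdcfaa  a
    6  bedcdcfaabaaebegc$  $
    7  begc$bedcdcfaabaae  e
    8  c$bedcdcfaabaaebeg  g
    9  cdcfaabaaebegc$bed  d
   10  cfaabaaebegc$bedcd  d
   11  dcdcfaabaaebegc$be  e
   12  dcfaabaaebegc$bedc  c
   13  ebegc$bedcdcfaabaa  a
   14  edcdcfaabaaebegc$b  b
   15  egc$bedcdcfaabaaeb  b
   16  faabaaebegc$bedcdc  c
   17  gc$bedcdcfaabaaebe  e

cfbaaa$egddecabbce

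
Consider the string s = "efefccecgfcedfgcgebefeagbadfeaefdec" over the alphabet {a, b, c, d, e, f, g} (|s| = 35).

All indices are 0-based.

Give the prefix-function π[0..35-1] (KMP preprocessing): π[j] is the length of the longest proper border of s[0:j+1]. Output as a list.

[0, 0, 1, 2, 0, 0, 1, 0, 0, 0, 0, 1, 0, 0, 0, 0, 0, 1, 0, 1, 2, 3, 0, 0, 0, 0, 0, 0, 1, 0, 1, 2, 0, 1, 0]

π[0] = 0
j=1 s[j]='f': π[1]=0 (border '')
j=2 s[j]='e': π[2]=1 (border 'e')
j=3 s[j]='f': π[3]=2 (border 'ef')
j=4 s[j]='c': k: 2→0; π[4]=0 (border '')
j=5 s[j]='c': π[5]=0 (border '')
j=6 s[j]='e': π[6]=1 (border 'e')
j=7 s[j]='c': k: 1→0; π[7]=0 (border '')
j=8 s[j]='g': π[8]=0 (border '')
j=9 s[j]='f': π[9]=0 (border '')
j=10 s[j]='c': π[10]=0 (border '')
j=11 s[j]='e': π[11]=1 (border 'e')
j=12 s[j]='d': k: 1→0; π[12]=0 (border '')
j=13 s[j]='f': π[13]=0 (border '')
j=14 s[j]='g': π[14]=0 (border '')
j=15 s[j]='c': π[15]=0 (border '')
j=16 s[j]='g': π[16]=0 (border '')
j=17 s[j]='e': π[17]=1 (border 'e')
j=18 s[j]='b': k: 1→0; π[18]=0 (border '')
j=19 s[j]='e': π[19]=1 (border 'e')
j=20 s[j]='f': π[20]=2 (border 'ef')
j=21 s[j]='e': π[21]=3 (border 'efe')
j=22 s[j]='a': k: 3→1→0; π[22]=0 (border '')
j=23 s[j]='g': π[23]=0 (border '')
j=24 s[j]='b': π[24]=0 (border '')
j=25 s[j]='a': π[25]=0 (border '')
j=26 s[j]='d': π[26]=0 (border '')
j=27 s[j]='f': π[27]=0 (border '')
j=28 s[j]='e': π[28]=1 (border 'e')
j=29 s[j]='a': k: 1→0; π[29]=0 (border '')
j=30 s[j]='e': π[30]=1 (border 'e')
j=31 s[j]='f': π[31]=2 (border 'ef')
j=32 s[j]='d': k: 2→0; π[32]=0 (border '')
j=33 s[j]='e': π[33]=1 (border 'e')
j=34 s[j]='c': k: 1→0; π[34]=0 (border '')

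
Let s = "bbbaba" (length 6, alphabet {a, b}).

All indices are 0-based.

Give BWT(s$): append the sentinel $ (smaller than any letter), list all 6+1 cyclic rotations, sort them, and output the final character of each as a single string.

rank  rotation last
    0  $bbbaba  a
    1  a$bbbab  b
    2  aba$bbb  b
    3  ba$bbba  a
    4  baba$bb  b
    5  bbaba$b  b
    6  bbbaba$  $

abbabb$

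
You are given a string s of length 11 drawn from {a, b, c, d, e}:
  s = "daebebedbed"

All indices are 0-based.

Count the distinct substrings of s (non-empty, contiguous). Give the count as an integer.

53

rank→(start, suffix):
  0 → (1, 'aebebedbed')
  1 → (3, 'bebedbed')
  2 → (8, 'bed')
  3 → (5, 'bedbed')
  4 → (10, 'd')
  5 → (0, 'daebebedbed')
  6 → (7, 'dbed')
  7 → (2, 'ebebedbed')
  8 → (4, 'ebedbed')
  9 → (9, 'ed')
  10 → (6, 'edbed')

SA = [1, 3, 8, 5, 10, 0, 7, 2, 4, 9, 6]
[i] adj suffixes → lcp
  [1] 1/3 → 0 ('')
  [2] 3/8 → 2 ('be')
  [3] 8/5 → 3 ('bed')
  [4] 5/10 → 0 ('')
  [5] 10/0 → 1 ('d')
  [6] 0/7 → 1 ('d')
  [7] 7/2 → 0 ('')
  [8] 2/4 → 3 ('ebe')
  [9] 4/9 → 1 ('e')
  [10] 9/6 → 2 ('ed')

n(n+1)/2 = 11·12/2 = 66
Σ LCP = 0 + 0 + 2 + 3 + 0 + 1 + 1 + 0 + 3 + 1 + 2 = 13
distinct = 66 − 13 = 53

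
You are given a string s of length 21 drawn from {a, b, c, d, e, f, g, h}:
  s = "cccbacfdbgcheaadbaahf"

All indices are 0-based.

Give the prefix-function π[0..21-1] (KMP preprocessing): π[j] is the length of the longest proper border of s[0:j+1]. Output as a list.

π[0] = 0
j=1 s[j]='c': π[1]=1 (border 'c')
j=2 s[j]='c': π[2]=2 (border 'cc')
j=3 s[j]='b': k: 2→1→0; π[3]=0 (border '')
j=4 s[j]='a': π[4]=0 (border '')
j=5 s[j]='c': π[5]=1 (border 'c')
j=6 s[j]='f': k: 1→0; π[6]=0 (border '')
j=7 s[j]='d': π[7]=0 (border '')
j=8 s[j]='b': π[8]=0 (border '')
j=9 s[j]='g': π[9]=0 (border '')
j=10 s[j]='c': π[10]=1 (border 'c')
j=11 s[j]='h': k: 1→0; π[11]=0 (border '')
j=12 s[j]='e': π[12]=0 (border '')
j=13 s[j]='a': π[13]=0 (border '')
j=14 s[j]='a': π[14]=0 (border '')
j=15 s[j]='d': π[15]=0 (border '')
j=16 s[j]='b': π[16]=0 (border '')
j=17 s[j]='a': π[17]=0 (border '')
j=18 s[j]='a': π[18]=0 (border '')
j=19 s[j]='h': π[19]=0 (border '')
j=20 s[j]='f': π[20]=0 (border '')

[0, 1, 2, 0, 0, 1, 0, 0, 0, 0, 1, 0, 0, 0, 0, 0, 0, 0, 0, 0, 0]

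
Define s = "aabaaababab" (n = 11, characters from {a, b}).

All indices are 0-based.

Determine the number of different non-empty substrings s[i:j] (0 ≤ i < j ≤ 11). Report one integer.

sorted suffixes:
  #0 SA[0]=3  'aaababab'
  #1 SA[1]=0  'aabaaababab'
  #2 SA[2]=4  'aababab'
  #3 SA[3]=9  'ab'
  #4 SA[4]=1  'abaaababab'
  #5 SA[5]=7  'abab'
  #6 SA[6]=5  'ababab'
  #7 SA[7]=10  'b'
  #8 SA[8]=2  'baaababab'
  #9 SA[9]=8  'bab'
  #10 SA[10]=6  'babab'

SA = [3, 0, 4, 9, 1, 7, 5, 10, 2, 8, 6]
i: (SA[i-1],SA[i]) lcp shared
  1: (3,0) 2 'aa'
  2: (0,4) 4 'aaba'
  3: (4,9) 1 'a'
  4: (9,1) 2 'ab'
  5: (1,7) 3 'aba'
  6: (7,5) 4 'abab'
  7: (5,10) 0 ''
  8: (10,2) 1 'b'
  9: (2,8) 2 'ba'
  10: (8,6) 3 'bab'

n(n+1)/2 = 11·12/2 = 66
Σ LCP = 0 + 2 + 4 + 1 + 2 + 3 + 4 + 0 + 1 + 2 + 3 = 22
distinct = 66 − 22 = 44

44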